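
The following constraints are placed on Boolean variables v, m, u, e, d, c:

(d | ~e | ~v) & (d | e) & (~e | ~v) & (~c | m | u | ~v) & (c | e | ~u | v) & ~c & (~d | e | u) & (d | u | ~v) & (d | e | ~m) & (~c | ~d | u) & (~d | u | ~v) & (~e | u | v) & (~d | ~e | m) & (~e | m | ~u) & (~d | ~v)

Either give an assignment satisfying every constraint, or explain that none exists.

v=F, m=T, u=T, e=T, d=F, c=F

Unit clause (~c) forces c = False.
Try v = True:
  (~e | ~v) forces e = False.
  (d | e) forces d = True.
  clause (~d | ~v) is falsified — backtrack.
So v = False.
Set m = True.
Set u = True.
  then (c | e | ~u | v) forces e = True.
Set d = False.
All clauses satisfied.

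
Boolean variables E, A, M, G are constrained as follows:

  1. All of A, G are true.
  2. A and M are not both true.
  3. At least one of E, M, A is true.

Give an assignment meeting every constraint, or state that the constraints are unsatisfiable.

E: False, A: True, M: False, G: True

  (1) {A, G}: all 2 true ✓
  (2) A=T, M=F — not both ✓
  (3) {E, M, A}: 1 true — at least one ✓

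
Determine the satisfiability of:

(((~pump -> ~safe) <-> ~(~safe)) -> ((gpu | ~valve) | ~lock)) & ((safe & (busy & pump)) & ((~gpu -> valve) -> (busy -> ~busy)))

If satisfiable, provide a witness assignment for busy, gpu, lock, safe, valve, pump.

busy = True; gpu = False; lock = True; safe = True; valve = False; pump = True

  ((~pump -> ~safe) <-> ~(~safe)) -> ((gpu | ~valve) | ~lock) = True
    (~pump -> ~safe) <-> ~(~safe) = True
      ~pump -> ~safe = True
        ~pump = False
        ~safe = False
      ~(~safe) = True
        ~safe = False
    (gpu | ~valve) | ~lock = True
      gpu | ~valve = True
        ~valve = True
      ~lock = False
  (safe & (busy & pump)) & ((~gpu -> valve) -> (busy -> ~busy)) = True
    safe & (busy & pump) = True
      busy & pump = True
    (~gpu -> valve) -> (busy -> ~busy) = True
      ~gpu -> valve = False
        ~gpu = True
      busy -> ~busy = False
        ~busy = False
Both conjuncts True, so the formula holds.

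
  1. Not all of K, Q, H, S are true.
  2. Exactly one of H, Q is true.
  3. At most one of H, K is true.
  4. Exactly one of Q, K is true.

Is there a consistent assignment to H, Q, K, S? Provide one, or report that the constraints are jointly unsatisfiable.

H = False, Q = True, K = False, S = False

  (1) {K, Q, H, S}: 1/4 true — not all ✓
  (2) {H, Q}: 1 true — exactly one ✓
  (3) {H, K}: 0 true — at most one ✓
  (4) {Q, K}: 1 true — exactly one ✓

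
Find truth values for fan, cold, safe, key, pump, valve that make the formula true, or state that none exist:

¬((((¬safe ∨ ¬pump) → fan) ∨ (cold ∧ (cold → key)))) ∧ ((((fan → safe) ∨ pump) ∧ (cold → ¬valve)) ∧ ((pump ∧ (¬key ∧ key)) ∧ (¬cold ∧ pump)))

The formula is unsatisfiable.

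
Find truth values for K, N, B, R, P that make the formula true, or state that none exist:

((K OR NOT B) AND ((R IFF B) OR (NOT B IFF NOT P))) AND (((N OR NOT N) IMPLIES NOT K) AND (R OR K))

K = False; N = False; B = False; R = True; P = False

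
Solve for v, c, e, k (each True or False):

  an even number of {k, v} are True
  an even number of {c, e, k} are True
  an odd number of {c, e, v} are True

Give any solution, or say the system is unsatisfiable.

Adding constraints 1, 2, 3 mod 2: every variable appears an even number of times on the left, so the left side is 0.
But the right sides sum to 1 (mod 2). 0 ≠ 1 — the system is inconsistent.

Unsatisfiable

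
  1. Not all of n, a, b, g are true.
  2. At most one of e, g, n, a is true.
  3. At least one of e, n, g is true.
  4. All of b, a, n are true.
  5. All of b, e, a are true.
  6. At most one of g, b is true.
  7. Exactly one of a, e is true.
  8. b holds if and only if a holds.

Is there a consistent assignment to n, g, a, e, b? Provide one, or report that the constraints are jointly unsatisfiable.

The formula is unsatisfiable.

Case n = True:
  (2) with n=T forces e = False.
  Constraint (5) is violated (e=F) — contradiction.
Case n = False:
  Constraint (4) is violated (n=F) — contradiction.
Both cases fail — unsatisfiable.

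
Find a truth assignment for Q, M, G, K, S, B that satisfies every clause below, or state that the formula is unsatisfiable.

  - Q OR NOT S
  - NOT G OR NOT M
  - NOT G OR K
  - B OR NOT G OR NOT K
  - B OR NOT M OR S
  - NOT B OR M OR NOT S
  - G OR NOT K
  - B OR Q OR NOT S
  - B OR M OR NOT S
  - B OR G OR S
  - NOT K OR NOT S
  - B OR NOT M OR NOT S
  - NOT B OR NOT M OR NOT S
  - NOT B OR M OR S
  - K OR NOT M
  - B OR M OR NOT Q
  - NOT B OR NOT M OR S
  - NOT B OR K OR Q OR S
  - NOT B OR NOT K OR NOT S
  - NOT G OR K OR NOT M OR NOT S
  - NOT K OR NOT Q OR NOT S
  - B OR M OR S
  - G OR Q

Case M = True:
  (NOT G OR NOT M) forces G = False.
  (G OR NOT K) forces K = False.
  Clause (K OR NOT M) is falsified — contradiction.
Case M = False:
  If S = True:
    (Q OR NOT S) forces Q = True.
    (NOT B OR M OR NOT S) forces B = False.
    clause (B OR M OR NOT S) is falsified.
  If S = False:
    (NOT B OR M OR S) forces B = False.
    clause (B OR M OR S) is falsified.
  Every sub-case reaches a contradiction.
Both cases fail, so the formula is unsatisfiable.

No satisfying assignment exists.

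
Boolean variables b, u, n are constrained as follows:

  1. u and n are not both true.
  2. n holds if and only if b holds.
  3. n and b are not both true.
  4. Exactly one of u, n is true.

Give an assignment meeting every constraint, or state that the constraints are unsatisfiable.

b=F, u=T, n=F

  (1) u=T, n=F — not both ✓
  (2) n=F, b=F — same ✓
  (3) n=F, b=F — not both ✓
  (4) {u, n}: 1 true — exactly one ✓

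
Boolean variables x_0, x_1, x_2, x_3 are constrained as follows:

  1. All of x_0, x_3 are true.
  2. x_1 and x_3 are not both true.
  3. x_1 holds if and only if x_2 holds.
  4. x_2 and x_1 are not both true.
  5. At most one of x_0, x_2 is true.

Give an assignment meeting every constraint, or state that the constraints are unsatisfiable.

x_0=T, x_1=F, x_2=F, x_3=T

  (1) {x_0, x_3}: all 2 true ✓
  (2) x_1=F, x_3=T — not both ✓
  (3) x_1=F, x_2=F — same ✓
  (4) x_2=F, x_1=F — not both ✓
  (5) {x_0, x_2}: 1 true — at most one ✓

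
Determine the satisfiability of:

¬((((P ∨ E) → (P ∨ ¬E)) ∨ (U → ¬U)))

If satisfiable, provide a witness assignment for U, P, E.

U = True, P = False, E = True

  ¬((((P ∨ E) → (P ∨ ¬E)) ∨ (U → ¬U))) = True
    ((P ∨ E) → (P ∨ ¬E)) ∨ (U → ¬U) = False
      (P ∨ E) → (P ∨ ¬E) = False
        P ∨ E = True
        P ∨ ¬E = False
          ¬E = False
      U → ¬U = False
        ¬U = False
The formula evaluates to True.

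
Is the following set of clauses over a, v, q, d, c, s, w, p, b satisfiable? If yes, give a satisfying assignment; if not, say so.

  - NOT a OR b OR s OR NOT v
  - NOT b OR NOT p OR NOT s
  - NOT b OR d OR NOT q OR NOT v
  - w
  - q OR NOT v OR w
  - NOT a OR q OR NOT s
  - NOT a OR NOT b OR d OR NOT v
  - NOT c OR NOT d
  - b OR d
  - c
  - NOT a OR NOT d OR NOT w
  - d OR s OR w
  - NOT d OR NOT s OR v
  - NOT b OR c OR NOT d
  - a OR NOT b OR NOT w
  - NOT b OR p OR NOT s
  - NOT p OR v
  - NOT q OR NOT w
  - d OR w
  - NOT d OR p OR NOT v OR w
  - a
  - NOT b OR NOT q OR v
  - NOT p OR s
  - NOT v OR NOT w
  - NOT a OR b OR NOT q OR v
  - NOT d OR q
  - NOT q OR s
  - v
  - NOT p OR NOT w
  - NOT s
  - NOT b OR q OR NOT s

Case v = True:
  (w) forces w = True.
  Clause (NOT v OR NOT w) is falsified — contradiction.
Case v = False:
  Clause (v) is falsified — contradiction.
Both cases fail, so the formula is unsatisfiable.

UNSATISFIABLE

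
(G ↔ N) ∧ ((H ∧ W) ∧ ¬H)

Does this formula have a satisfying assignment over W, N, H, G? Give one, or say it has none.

The formula is unsatisfiable.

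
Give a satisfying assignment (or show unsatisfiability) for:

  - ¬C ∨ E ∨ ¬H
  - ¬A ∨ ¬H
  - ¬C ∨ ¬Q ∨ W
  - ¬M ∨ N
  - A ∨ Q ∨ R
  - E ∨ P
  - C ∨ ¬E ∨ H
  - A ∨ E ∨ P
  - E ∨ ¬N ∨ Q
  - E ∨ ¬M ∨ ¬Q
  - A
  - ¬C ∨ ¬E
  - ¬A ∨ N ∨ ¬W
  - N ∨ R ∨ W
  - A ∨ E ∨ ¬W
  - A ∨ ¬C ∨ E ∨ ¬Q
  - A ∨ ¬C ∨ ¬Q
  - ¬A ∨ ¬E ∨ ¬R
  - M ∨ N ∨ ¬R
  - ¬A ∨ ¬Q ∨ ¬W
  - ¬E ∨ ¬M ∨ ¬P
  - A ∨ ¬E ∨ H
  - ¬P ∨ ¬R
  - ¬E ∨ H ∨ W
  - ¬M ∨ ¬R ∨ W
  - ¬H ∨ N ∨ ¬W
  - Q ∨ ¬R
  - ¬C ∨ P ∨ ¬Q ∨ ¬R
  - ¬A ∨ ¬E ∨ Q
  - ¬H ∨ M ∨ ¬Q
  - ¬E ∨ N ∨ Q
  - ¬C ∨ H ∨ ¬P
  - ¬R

R: False, P: True, C: False, W: False, N: True, M: False, A: True, Q: True, H: False, E: False

Unit clause (A) forces A = True.
Unit clause (¬R) forces R = False.
In (¬A ∨ ¬H) only ¬H is left, so H = False.
Try P = False:
  (E ∨ P) forces E = True.
  (C ∨ ¬E ∨ H) forces C = True.
  clause (¬C ∨ ¬E) is falsified — backtrack.
So P = True.
  then (¬C ∨ H ∨ ¬P) forces C = False.
  then (C ∨ ¬E ∨ H) forces E = False.
Set W = False.
  then (N ∨ R ∨ W) forces N = True.
  then (E ∨ ¬N ∨ Q) forces Q = True.
  then (E ∨ ¬M ∨ ¬Q) forces M = False.
All clauses satisfied.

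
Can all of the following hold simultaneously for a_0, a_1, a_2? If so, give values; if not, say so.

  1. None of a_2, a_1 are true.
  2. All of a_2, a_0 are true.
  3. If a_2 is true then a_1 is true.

Unsatisfiable

Case a_2 = True:
  Constraint (1) is violated (a_2=T) — contradiction.
Case a_2 = False:
  Constraint (2) is violated (a_2=F) — contradiction.
Both cases fail — unsatisfiable.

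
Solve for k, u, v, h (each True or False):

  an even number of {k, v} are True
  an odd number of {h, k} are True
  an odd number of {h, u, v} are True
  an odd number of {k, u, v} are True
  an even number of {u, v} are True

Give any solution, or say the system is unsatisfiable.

Unsatisfiable

Adding constraints 2, 3, 4 mod 2: every variable appears an even number of times on the left, so the left side is 0.
But the right sides sum to 1 (mod 2). 0 ≠ 1 — the system is inconsistent.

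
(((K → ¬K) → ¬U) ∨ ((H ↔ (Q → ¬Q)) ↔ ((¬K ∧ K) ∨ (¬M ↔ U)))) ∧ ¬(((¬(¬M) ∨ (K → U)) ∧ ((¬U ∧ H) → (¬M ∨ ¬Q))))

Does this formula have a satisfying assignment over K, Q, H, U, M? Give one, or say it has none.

K=T, Q=T, H=T, U=F, M=T

  ((K → ¬K) → ¬U) ∨ ((H ↔ (Q → ¬Q)) ↔ ((¬K ∧ K) ∨ (¬M ↔ U))) = True
    (K → ¬K) → ¬U = True
      K → ¬K = False
        ¬K = False
      ¬U = True
    (H ↔ (Q → ¬Q)) ↔ ((¬K ∧ K) ∨ (¬M ↔ U)) = False
      H ↔ (Q → ¬Q) = False
        Q → ¬Q = False
          ¬Q = False
      (¬K ∧ K) ∨ (¬M ↔ U) = True
        ¬K ∧ K = False
          ¬K = False
        ¬M ↔ U = True
          ¬M = False
  ¬(((¬(¬M) ∨ (K → U)) ∧ ((¬U ∧ H) → (¬M ∨ ¬Q)))) = True
    (¬(¬M) ∨ (K → U)) ∧ ((¬U ∧ H) → (¬M ∨ ¬Q)) = False
      ¬(¬M) ∨ (K → U) = True
        ¬(¬M) = True
          ¬M = False
        K → U = False
      (¬U ∧ H) → (¬M ∨ ¬Q) = False
        ¬U ∧ H = True
          ¬U = True
        ¬M ∨ ¬Q = False
          ¬M = False
          ¬Q = False
Both conjuncts True, so the formula holds.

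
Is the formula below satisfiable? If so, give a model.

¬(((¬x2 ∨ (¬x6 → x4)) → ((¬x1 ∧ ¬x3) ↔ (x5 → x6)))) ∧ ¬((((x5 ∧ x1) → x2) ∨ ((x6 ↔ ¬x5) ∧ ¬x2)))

x1 = True, x2 = False, x3 = False, x4 = False, x5 = True, x6 = True

  ¬(((¬x2 ∨ (¬x6 → x4)) → ((¬x1 ∧ ¬x3) ↔ (x5 → x6)))) = True
    (¬x2 ∨ (¬x6 → x4)) → ((¬x1 ∧ ¬x3) ↔ (x5 → x6)) = False
      ¬x2 ∨ (¬x6 → x4) = True
        ¬x2 = True
        ¬x6 → x4 = True
          ¬x6 = False
      (¬x1 ∧ ¬x3) ↔ (x5 → x6) = False
        ¬x1 ∧ ¬x3 = False
          ¬x1 = False
          ¬x3 = True
        x5 → x6 = True
  ¬((((x5 ∧ x1) → x2) ∨ ((x6 ↔ ¬x5) ∧ ¬x2))) = True
    ((x5 ∧ x1) → x2) ∨ ((x6 ↔ ¬x5) ∧ ¬x2) = False
      (x5 ∧ x1) → x2 = False
        x5 ∧ x1 = True
      (x6 ↔ ¬x5) ∧ ¬x2 = False
        x6 ↔ ¬x5 = False
          ¬x5 = False
        ¬x2 = True
Both conjuncts True, so the formula holds.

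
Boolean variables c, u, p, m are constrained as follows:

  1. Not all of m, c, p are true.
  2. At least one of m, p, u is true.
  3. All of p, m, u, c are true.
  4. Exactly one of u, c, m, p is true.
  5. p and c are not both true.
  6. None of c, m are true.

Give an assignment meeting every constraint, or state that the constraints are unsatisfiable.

Case c = True:
  Constraint (6) is violated (c=T) — contradiction.
Case c = False:
  Constraint (3) is violated (c=F) — contradiction.
Both cases fail — unsatisfiable.

No satisfying assignment exists.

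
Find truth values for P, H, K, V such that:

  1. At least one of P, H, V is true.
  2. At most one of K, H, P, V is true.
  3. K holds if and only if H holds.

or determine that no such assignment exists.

P = True, H = False, K = False, V = False

  (1) {P, H, V}: 1 true — at least one ✓
  (2) {K, H, P, V}: 1 true — at most one ✓
  (3) K=F, H=F — same ✓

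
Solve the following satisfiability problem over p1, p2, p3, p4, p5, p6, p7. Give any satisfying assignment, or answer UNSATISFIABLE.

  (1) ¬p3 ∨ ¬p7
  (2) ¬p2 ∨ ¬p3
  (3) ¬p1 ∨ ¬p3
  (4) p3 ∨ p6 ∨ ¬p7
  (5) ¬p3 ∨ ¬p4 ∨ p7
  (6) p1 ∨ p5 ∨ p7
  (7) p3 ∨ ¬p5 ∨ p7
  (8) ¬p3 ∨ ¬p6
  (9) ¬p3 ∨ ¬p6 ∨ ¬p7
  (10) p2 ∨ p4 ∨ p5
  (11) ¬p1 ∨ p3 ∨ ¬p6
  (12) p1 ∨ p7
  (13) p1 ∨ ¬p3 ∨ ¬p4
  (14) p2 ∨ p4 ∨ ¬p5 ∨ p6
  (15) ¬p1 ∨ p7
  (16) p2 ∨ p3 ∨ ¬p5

Try p1 = True:
  (¬p1 ∨ ¬p3) forces p3 = False.
  (¬p1 ∨ p3 ∨ ¬p6) forces p6 = False.
  (p3 ∨ p6 ∨ ¬p7) forces p7 = False.
  clause (¬p1 ∨ p7) is falsified — backtrack.
So p1 = False.
  then (p1 ∨ p7) forces p7 = True.
  then (¬p3 ∨ ¬p7) forces p3 = False.
  then (p3 ∨ p6 ∨ ¬p7) forces p6 = True.
Set p2 = False.
  then (p2 ∨ p3 ∨ ¬p5) forces p5 = False.
  then (p2 ∨ p4 ∨ p5) forces p4 = True.
All clauses satisfied.

p1 = False, p2 = False, p3 = False, p4 = True, p5 = False, p6 = True, p7 = True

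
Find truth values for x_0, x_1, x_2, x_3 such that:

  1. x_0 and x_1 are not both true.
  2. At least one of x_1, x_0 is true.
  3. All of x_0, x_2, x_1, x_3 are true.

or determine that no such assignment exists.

Case x_0 = True:
  (1) with x_0=T forces x_1 = False.
  Constraint (3) is violated (x_1=F) — contradiction.
Case x_0 = False:
  Constraint (3) is violated (x_0=F) — contradiction.
Both cases fail — unsatisfiable.

Unsatisfiable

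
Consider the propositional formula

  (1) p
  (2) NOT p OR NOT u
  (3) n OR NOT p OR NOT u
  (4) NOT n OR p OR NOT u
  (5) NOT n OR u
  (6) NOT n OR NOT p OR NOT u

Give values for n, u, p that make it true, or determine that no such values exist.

n = False, u = False, p = True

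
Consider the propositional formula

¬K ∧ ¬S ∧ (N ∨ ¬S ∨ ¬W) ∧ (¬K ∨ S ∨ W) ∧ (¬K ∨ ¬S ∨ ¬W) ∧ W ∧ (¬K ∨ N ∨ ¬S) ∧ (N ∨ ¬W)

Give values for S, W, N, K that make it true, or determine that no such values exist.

S=F, W=T, N=T, K=F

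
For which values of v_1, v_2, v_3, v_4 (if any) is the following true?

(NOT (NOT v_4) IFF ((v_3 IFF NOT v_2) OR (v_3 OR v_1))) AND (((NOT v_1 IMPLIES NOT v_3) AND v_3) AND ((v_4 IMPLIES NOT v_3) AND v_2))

Unsatisfiable

Case v_3 = True: the formula simplifies to NOT (NOT v_4) AND (v_1 AND (NOT v_4 AND v_2)).
  v_4 = True: the conjunct NOT v_4 is False.
  v_4 = False: the conjunct NOT (NOT v_4) becomes NOT (NOT False) = False.
Case v_3 = False: the conjunct v_3 is False.
Both cases fail — unsatisfiable.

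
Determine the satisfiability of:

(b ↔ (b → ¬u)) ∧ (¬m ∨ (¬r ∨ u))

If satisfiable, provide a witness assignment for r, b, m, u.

r = False, b = True, m = False, u = False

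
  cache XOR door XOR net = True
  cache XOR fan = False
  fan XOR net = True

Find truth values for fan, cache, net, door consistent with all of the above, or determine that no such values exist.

fan = True, cache = True, net = False, door = False

cache XOR door XOR net = T XOR F XOR F = True ✓
cache XOR fan = T XOR T = False ✓
fan XOR net = T XOR F = True ✓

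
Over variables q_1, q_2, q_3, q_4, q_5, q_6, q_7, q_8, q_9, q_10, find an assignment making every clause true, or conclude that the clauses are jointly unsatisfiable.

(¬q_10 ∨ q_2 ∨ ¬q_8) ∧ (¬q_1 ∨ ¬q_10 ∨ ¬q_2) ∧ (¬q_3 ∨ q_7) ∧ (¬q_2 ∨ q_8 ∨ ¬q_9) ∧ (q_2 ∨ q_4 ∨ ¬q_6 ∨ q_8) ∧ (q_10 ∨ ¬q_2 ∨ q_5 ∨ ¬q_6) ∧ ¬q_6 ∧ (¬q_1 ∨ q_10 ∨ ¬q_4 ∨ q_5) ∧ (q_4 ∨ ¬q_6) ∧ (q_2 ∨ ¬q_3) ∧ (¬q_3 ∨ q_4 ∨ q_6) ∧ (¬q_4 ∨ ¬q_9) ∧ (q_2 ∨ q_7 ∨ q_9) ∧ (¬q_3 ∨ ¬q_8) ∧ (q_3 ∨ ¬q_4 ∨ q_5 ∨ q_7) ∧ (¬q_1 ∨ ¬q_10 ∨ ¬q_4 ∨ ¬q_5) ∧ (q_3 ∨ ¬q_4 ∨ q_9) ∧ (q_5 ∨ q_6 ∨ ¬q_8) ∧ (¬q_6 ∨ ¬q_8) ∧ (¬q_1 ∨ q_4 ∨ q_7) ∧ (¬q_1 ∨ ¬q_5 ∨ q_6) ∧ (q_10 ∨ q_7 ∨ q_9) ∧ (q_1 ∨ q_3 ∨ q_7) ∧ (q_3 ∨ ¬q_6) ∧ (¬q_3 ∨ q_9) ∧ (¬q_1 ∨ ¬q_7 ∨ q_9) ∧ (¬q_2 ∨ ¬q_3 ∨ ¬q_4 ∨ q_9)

q_1 = False; q_2 = False; q_3 = False; q_4 = False; q_5 = False; q_6 = False; q_7 = True; q_8 = False; q_9 = True; q_10 = True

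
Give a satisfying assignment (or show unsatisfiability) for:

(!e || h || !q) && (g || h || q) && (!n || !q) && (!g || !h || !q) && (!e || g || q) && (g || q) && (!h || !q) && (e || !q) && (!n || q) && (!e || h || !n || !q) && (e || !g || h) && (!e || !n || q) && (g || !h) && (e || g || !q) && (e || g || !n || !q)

q: False, h: True, n: False, e: True, g: True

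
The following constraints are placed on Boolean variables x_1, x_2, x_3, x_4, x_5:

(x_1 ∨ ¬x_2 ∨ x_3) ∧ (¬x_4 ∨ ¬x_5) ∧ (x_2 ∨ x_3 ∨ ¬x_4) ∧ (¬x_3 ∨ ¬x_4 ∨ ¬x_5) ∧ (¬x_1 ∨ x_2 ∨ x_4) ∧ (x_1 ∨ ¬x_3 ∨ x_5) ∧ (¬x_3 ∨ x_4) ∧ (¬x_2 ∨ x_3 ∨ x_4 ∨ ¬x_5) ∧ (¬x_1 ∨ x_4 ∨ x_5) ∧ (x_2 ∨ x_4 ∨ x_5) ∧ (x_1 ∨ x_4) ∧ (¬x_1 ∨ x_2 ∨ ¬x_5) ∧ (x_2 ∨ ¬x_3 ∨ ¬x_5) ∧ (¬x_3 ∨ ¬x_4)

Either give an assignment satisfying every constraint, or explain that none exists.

Set x_1 = True.
Try x_2 = False:
  (¬x_1 ∨ x_2 ∨ x_4) forces x_4 = True.
  (¬x_4 ∨ ¬x_5) forces x_5 = False.
  (x_2 ∨ x_3 ∨ ¬x_4) forces x_3 = True.
  clause (¬x_3 ∨ ¬x_4) is falsified — backtrack.
So x_2 = True.
Set x_3 = False.
Try x_4 = False:
  (¬x_2 ∨ x_3 ∨ x_4 ∨ ¬x_5) forces x_5 = False.
  clause (¬x_1 ∨ x_4 ∨ x_5) is falsified — backtrack.
So x_4 = True.
  then (¬x_4 ∨ ¬x_5) forces x_5 = False.
All clauses satisfied.

x_1 = True, x_2 = True, x_3 = False, x_4 = True, x_5 = False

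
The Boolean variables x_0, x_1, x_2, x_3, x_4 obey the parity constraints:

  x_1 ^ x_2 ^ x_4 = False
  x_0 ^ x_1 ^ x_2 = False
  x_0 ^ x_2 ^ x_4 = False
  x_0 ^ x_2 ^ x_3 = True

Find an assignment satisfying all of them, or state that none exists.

x_0 = True, x_1 = True, x_2 = False, x_3 = False, x_4 = True

x_1 ^ x_2 ^ x_4 = T ^ F ^ T = False ✓
x_0 ^ x_1 ^ x_2 = T ^ T ^ F = False ✓
x_0 ^ x_2 ^ x_4 = T ^ F ^ T = False ✓
x_0 ^ x_2 ^ x_3 = T ^ F ^ F = True ✓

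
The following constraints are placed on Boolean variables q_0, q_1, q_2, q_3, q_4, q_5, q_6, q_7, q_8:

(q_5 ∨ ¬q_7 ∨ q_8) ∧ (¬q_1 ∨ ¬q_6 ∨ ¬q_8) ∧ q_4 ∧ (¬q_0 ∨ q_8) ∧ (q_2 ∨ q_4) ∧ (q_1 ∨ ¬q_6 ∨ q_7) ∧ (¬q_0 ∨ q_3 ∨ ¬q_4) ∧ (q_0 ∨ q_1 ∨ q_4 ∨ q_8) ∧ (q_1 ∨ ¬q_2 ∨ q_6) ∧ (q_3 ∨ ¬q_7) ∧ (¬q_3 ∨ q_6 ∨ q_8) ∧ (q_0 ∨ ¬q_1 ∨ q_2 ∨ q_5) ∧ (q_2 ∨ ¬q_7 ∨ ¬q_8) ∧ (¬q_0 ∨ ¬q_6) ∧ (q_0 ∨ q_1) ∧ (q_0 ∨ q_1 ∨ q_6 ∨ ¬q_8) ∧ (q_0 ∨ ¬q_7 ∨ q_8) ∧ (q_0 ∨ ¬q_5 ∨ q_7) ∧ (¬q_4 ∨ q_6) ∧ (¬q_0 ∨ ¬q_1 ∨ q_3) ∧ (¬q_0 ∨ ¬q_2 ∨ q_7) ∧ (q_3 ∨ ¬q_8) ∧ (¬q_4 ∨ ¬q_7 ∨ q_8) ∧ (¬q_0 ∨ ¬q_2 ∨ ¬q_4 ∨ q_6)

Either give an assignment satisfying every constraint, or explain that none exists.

q_0 = False, q_1 = True, q_2 = True, q_3 = True, q_4 = True, q_5 = False, q_6 = True, q_7 = False, q_8 = False

Unit clause (q_4) forces q_4 = True.
In (¬q_4 ∨ q_6) only q_6 is left, so q_6 = True.
In (¬q_0 ∨ ¬q_6) only ¬q_0 is left, so q_0 = False.
In (q_0 ∨ q_1) only q_1 is left, so q_1 = True.
In (¬q_1 ∨ ¬q_6 ∨ ¬q_8) only ¬q_8 is left, so q_8 = False.
In (q_0 ∨ ¬q_7 ∨ q_8) only ¬q_7 is left, so q_7 = False.
In (q_0 ∨ ¬q_5 ∨ q_7) only ¬q_5 is left, so q_5 = False.
In (q_0 ∨ ¬q_1 ∨ q_2 ∨ q_5) only q_2 is left, so q_2 = True.
Set q_3 = True.
All clauses satisfied.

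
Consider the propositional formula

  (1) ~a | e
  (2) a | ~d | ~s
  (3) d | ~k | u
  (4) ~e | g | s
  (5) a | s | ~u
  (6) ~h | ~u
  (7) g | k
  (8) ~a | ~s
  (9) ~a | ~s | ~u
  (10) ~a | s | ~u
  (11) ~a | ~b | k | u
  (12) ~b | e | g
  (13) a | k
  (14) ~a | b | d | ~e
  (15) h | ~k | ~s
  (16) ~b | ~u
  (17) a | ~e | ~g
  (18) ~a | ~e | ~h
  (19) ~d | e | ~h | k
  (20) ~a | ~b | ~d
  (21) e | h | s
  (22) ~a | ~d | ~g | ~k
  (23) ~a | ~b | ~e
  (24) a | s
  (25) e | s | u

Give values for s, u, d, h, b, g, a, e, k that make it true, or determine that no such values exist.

Set s = False.
  then (a | s) forces a = True.
  then (~a | e) forces e = True.
  then (~e | g | s) forces g = True.
  then (~a | s | ~u) forces u = False.
  then (~a | ~e | ~h) forces h = False.
  then (~a | ~b | ~e) forces b = False.
  then (~a | b | d | ~e) forces d = True.
  then (~a | ~d | ~g | ~k) forces k = False.
All clauses satisfied.

s = False, u = False, d = True, h = False, b = False, g = True, a = True, e = True, k = False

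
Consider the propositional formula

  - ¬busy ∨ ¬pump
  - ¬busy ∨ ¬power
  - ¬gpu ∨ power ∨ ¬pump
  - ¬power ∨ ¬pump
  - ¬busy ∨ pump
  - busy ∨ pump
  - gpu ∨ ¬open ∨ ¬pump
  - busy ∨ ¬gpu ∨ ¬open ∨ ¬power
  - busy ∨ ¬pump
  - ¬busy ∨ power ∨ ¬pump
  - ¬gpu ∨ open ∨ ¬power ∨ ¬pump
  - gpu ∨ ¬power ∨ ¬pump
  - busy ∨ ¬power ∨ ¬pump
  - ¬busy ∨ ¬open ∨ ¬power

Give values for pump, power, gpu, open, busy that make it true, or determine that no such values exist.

Case pump = True:
  (¬busy ∨ ¬pump) forces busy = False.
  Clause (busy ∨ ¬pump) is falsified — contradiction.
Case pump = False:
  (¬busy ∨ pump) forces busy = False.
  Clause (busy ∨ pump) is falsified — contradiction.
Both cases fail, so the formula is unsatisfiable.

The formula is unsatisfiable.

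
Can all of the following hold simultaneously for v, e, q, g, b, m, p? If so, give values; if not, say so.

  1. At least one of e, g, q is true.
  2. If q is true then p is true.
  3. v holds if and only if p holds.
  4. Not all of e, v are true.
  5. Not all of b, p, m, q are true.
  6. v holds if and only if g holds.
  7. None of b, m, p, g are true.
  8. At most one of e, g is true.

v = False; e = True; q = False; g = False; b = False; m = False; p = False

  (1) {e, g, q}: 1 true — at least one ✓
  (2) q=F ⇒ p: vacuous ✓
  (3) v=F, p=F — same ✓
  (4) {e, v}: 1/2 true — not all ✓
  (5) {b, p, m, q}: 0/4 true — not all ✓
  (6) v=F, g=F — same ✓
  (7) {b, m, p, g}: 0 true — none ✓
  (8) {e, g}: 1 true — at most one ✓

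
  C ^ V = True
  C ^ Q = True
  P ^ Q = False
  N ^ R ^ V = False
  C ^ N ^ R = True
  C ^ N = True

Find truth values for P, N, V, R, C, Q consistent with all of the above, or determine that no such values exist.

P=T, N=T, V=T, R=F, C=F, Q=T

C ^ V = F ^ T = True ✓
C ^ Q = F ^ T = True ✓
P ^ Q = T ^ T = False ✓
N ^ R ^ V = T ^ F ^ T = False ✓
C ^ N ^ R = F ^ T ^ F = True ✓
C ^ N = F ^ T = True ✓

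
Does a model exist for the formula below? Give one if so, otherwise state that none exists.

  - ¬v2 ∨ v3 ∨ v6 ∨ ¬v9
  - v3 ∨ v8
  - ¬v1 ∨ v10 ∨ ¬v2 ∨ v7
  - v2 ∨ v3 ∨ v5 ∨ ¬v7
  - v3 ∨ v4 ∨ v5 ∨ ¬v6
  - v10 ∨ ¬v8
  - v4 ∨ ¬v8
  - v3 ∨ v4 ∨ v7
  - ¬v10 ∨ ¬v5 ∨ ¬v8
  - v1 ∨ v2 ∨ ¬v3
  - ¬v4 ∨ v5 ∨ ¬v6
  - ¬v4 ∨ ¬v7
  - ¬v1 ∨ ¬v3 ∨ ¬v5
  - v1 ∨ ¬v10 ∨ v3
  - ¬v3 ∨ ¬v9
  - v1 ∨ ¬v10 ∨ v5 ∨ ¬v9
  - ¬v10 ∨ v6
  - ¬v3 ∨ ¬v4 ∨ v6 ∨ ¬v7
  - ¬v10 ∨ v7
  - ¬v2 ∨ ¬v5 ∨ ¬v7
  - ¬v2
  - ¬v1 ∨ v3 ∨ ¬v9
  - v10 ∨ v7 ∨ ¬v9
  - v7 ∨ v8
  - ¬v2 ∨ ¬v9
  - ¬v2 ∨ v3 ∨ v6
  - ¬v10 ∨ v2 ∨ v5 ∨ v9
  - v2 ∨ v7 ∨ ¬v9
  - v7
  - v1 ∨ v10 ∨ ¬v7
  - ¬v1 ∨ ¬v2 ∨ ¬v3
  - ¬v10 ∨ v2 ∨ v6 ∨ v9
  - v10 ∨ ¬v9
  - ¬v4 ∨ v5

Unit clause (¬v2) forces v2 = False.
Unit clause (v7) forces v7 = True.
In (¬v4 ∨ ¬v7) only ¬v4 is left, so v4 = False.
In (v4 ∨ ¬v8) only ¬v8 is left, so v8 = False.
In (v3 ∨ v8) only v3 is left, so v3 = True.
In (v1 ∨ v2 ∨ ¬v3) only v1 is left, so v1 = True.
In (¬v1 ∨ ¬v3 ∨ ¬v5) only ¬v5 is left, so v5 = False.
In (¬v3 ∨ ¬v9) only ¬v9 is left, so v9 = False.
In (¬v10 ∨ v2 ∨ v5 ∨ v9) only ¬v10 is left, so v10 = False.
Set v6 = False.
All clauses satisfied.

v1 = True; v2 = False; v3 = True; v4 = False; v5 = False; v6 = False; v7 = True; v8 = False; v9 = False; v10 = False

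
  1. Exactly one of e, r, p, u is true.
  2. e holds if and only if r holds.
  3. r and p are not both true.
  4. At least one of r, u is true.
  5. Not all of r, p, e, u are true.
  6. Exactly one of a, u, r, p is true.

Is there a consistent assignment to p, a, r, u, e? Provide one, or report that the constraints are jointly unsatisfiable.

p: False, a: False, r: False, u: True, e: False

  (1) {e, r, p, u}: 1 true — exactly one ✓
  (2) e=F, r=F — same ✓
  (3) r=F, p=F — not both ✓
  (4) {r, u}: 1 true — at least one ✓
  (5) {r, p, e, u}: 1/4 true — not all ✓
  (6) {a, u, r, p}: 1 true — exactly one ✓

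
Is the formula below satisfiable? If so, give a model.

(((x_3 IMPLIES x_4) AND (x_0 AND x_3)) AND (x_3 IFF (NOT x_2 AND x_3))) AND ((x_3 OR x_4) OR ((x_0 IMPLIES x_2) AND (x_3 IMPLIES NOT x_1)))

x_0: True, x_1: False, x_2: False, x_3: True, x_4: True

  ((x_3 IMPLIES x_4) AND (x_0 AND x_3)) AND (x_3 IFF (NOT x_2 AND x_3)) = True
    (x_3 IMPLIES x_4) AND (x_0 AND x_3) = True
      x_3 IMPLIES x_4 = True
      x_0 AND x_3 = True
    x_3 IFF (NOT x_2 AND x_3) = True
      NOT x_2 AND x_3 = True
        NOT x_2 = True
  (x_3 OR x_4) OR ((x_0 IMPLIES x_2) AND (x_3 IMPLIES NOT x_1)) = True
    x_3 OR x_4 = True
    (x_0 IMPLIES x_2) AND (x_3 IMPLIES NOT x_1) = False
      x_0 IMPLIES x_2 = False
      x_3 IMPLIES NOT x_1 = True
        NOT x_1 = True
Both conjuncts True, so the formula holds.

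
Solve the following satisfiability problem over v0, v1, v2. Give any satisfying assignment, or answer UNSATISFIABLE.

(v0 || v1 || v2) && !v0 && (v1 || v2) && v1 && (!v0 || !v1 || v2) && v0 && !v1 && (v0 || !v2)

UNSATISFIABLE

Case v0 = True:
  Clause (!v0) is falsified — contradiction.
Case v0 = False:
  Clause (v0) is falsified — contradiction.
Both cases fail, so the formula is unsatisfiable.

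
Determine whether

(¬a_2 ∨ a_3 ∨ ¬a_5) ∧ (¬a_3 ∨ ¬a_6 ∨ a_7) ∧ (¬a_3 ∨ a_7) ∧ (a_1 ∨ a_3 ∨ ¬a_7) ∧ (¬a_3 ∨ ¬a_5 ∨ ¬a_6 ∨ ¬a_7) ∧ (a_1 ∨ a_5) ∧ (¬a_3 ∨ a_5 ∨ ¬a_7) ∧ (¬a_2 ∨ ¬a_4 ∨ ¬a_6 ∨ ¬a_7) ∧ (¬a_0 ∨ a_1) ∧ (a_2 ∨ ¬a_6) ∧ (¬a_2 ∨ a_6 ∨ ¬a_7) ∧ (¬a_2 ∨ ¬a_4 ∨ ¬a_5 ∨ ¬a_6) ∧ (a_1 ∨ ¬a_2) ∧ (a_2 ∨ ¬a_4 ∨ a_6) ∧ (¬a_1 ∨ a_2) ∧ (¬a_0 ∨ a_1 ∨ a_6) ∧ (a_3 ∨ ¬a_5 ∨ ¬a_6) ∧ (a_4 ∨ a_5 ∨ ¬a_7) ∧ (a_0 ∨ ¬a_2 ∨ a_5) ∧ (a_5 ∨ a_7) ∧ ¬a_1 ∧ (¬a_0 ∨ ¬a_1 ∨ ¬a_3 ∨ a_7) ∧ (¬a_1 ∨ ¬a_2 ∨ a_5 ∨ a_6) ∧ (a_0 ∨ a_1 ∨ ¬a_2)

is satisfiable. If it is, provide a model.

a_0 = False, a_1 = False, a_2 = False, a_3 = False, a_4 = False, a_5 = True, a_6 = False, a_7 = False

Unit clause (¬a_1) forces a_1 = False.
In (a_1 ∨ a_5) only a_5 is left, so a_5 = True.
In (¬a_0 ∨ a_1) only ¬a_0 is left, so a_0 = False.
In (a_1 ∨ ¬a_2) only ¬a_2 is left, so a_2 = False.
In (a_2 ∨ ¬a_6) only ¬a_6 is left, so a_6 = False.
In (a_2 ∨ ¬a_4 ∨ a_6) only ¬a_4 is left, so a_4 = False.
Set a_3 = False.
  then (a_1 ∨ a_3 ∨ ¬a_7) forces a_7 = False.
All clauses satisfied.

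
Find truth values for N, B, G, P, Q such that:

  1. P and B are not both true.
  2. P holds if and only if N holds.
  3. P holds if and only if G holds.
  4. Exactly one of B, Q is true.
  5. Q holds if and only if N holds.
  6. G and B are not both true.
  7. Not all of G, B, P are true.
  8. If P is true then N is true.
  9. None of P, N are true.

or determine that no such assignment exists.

N = False, B = True, G = False, P = False, Q = False

  (1) P=F, B=T — not both ✓
  (2) P=F, N=F — same ✓
  (3) P=F, G=F — same ✓
  (4) {B, Q}: 1 true — exactly one ✓
  (5) Q=F, N=F — same ✓
  (6) G=F, B=T — not both ✓
  (7) {G, B, P}: 1/3 true — not all ✓
  (8) P=F ⇒ N: vacuous ✓
  (9) {P, N}: 0 true — none ✓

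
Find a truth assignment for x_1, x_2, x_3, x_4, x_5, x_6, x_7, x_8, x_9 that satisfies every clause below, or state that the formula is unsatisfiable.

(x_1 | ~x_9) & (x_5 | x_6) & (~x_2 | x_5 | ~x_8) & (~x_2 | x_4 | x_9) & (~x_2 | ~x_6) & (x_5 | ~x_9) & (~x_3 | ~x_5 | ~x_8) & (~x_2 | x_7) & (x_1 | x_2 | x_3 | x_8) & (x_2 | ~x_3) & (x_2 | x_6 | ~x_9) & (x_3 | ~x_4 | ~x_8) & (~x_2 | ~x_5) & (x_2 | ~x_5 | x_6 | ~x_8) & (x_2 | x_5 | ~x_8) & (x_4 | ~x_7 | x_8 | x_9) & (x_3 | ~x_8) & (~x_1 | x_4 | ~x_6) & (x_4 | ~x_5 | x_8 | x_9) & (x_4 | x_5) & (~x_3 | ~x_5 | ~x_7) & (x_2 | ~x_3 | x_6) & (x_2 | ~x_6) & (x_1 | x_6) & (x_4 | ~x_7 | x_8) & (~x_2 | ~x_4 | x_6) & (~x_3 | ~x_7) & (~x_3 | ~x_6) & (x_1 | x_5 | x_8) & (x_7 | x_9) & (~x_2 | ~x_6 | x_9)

Try x_1 = False:
  (x_1 | ~x_9) forces x_9 = False.
  (x_1 | x_6) forces x_6 = True.
  (~x_2 | ~x_6) forces x_2 = False.
  clause (x_2 | ~x_6) is falsified — backtrack.
So x_1 = True.
Set x_2 = False.
  then (x_2 | ~x_3) forces x_3 = False.
  then (x_3 | ~x_8) forces x_8 = False.
  then (x_2 | ~x_6) forces x_6 = False.
  then (x_5 | x_6) forces x_5 = True.
  then (x_2 | x_6 | ~x_9) forces x_9 = False.
  then (x_4 | ~x_5 | x_8 | x_9) forces x_4 = True.
  then (x_7 | x_9) forces x_7 = True.
All clauses satisfied.

x_1 = True, x_2 = False, x_3 = False, x_4 = True, x_5 = True, x_6 = False, x_7 = True, x_8 = False, x_9 = False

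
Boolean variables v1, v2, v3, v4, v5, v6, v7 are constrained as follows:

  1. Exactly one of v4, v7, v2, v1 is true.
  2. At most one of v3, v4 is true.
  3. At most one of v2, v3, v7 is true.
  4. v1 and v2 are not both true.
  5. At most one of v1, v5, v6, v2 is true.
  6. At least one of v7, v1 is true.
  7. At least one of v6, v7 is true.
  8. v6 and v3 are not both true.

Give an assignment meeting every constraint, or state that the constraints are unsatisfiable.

v1 = False; v2 = False; v3 = False; v4 = False; v5 = False; v6 = True; v7 = True

  (1) {v4, v7, v2, v1}: 1 true — exactly one ✓
  (2) {v3, v4}: 0 true — at most one ✓
  (3) {v2, v3, v7}: 1 true — at most one ✓
  (4) v1=F, v2=F — not both ✓
  (5) {v1, v5, v6, v2}: 1 true — at most one ✓
  (6) {v7, v1}: 1 true — at least one ✓
  (7) {v6, v7}: 2 true — at least one ✓
  (8) v6=T, v3=F — not both ✓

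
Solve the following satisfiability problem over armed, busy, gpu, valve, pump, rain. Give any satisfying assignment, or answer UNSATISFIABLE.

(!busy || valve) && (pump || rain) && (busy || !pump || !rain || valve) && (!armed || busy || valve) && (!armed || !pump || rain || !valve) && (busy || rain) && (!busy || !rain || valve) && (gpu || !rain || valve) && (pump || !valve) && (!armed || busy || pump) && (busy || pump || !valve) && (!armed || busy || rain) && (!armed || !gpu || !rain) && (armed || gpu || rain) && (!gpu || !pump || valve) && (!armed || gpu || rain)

Set armed = False.
Set busy = False.
  then (busy || rain) forces rain = True.
Set gpu = False.
  then (gpu || !rain || valve) forces valve = True.
  then (pump || !valve) forces pump = True.
All clauses satisfied.

armed: False; busy: False; gpu: False; valve: True; pump: True; rain: True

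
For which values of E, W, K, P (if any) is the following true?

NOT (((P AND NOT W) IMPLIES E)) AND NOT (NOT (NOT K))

E: False, W: False, K: False, P: True

  NOT (((P AND NOT W) IMPLIES E)) = True
    (P AND NOT W) IMPLIES E = False
      P AND NOT W = True
        NOT W = True
  NOT (NOT (NOT K)) = True
    NOT (NOT K) = False
      NOT K = True
Both conjuncts True, so the formula holds.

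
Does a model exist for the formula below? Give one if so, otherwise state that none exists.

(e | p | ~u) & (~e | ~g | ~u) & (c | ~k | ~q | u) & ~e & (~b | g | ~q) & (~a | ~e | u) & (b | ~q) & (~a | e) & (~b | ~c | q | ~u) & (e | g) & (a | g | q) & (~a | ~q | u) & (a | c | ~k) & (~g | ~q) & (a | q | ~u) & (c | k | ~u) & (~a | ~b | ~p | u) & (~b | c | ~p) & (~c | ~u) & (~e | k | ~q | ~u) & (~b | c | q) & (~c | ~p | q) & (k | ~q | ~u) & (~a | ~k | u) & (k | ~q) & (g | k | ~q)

Unit clause (~e) forces e = False.
In (~a | e) only ~a is left, so a = False.
In (e | g) only g is left, so g = True.
In (~g | ~q) only ~q is left, so q = False.
In (a | q | ~u) only ~u is left, so u = False.
Set b = True.
  then (~b | c | q) forces c = True.
  then (~c | ~p | q) forces p = False.
Set k = True.
All clauses satisfied.

g: True; b: True; e: False; q: False; k: True; a: False; u: False; c: True; p: False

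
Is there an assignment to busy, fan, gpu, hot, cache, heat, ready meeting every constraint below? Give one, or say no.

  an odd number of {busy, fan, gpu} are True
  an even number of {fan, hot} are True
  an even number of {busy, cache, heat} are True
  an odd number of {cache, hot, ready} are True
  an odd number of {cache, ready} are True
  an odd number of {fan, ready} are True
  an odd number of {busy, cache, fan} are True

busy = True, fan = False, gpu = False, hot = False, cache = False, heat = True, ready = True

{busy, fan, gpu}: 1 true → odd ✓
{fan, hot}: 0 true → even ✓
{busy, cache, heat}: 2 true → even ✓
{cache, hot, ready}: 1 true → odd ✓
{cache, ready}: 1 true → odd ✓
{fan, ready}: 1 true → odd ✓
{busy, cache, fan}: 1 true → odd ✓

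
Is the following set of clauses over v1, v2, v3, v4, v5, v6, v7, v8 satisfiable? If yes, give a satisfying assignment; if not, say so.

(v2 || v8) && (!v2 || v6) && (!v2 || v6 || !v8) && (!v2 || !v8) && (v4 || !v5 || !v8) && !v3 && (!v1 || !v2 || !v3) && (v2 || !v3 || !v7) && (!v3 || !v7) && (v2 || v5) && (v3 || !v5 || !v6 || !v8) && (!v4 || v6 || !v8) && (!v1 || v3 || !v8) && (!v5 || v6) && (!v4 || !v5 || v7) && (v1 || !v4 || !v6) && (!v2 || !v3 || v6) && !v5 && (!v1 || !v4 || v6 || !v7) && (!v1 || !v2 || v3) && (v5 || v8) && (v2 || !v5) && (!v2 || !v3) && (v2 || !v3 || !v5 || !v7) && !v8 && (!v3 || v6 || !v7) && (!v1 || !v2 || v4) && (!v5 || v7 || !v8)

Case v3 = True:
  Clause (!v3) is falsified — contradiction.
Case v3 = False:
  (!v5) forces v5 = False.
  (v2 || v5) forces v2 = True.
  (!v2 || v6) forces v6 = True.
  (!v2 || !v8) forces v8 = False.
  Clause (v5 || v8) is falsified — contradiction.
Both cases fail, so the formula is unsatisfiable.

No satisfying assignment exists.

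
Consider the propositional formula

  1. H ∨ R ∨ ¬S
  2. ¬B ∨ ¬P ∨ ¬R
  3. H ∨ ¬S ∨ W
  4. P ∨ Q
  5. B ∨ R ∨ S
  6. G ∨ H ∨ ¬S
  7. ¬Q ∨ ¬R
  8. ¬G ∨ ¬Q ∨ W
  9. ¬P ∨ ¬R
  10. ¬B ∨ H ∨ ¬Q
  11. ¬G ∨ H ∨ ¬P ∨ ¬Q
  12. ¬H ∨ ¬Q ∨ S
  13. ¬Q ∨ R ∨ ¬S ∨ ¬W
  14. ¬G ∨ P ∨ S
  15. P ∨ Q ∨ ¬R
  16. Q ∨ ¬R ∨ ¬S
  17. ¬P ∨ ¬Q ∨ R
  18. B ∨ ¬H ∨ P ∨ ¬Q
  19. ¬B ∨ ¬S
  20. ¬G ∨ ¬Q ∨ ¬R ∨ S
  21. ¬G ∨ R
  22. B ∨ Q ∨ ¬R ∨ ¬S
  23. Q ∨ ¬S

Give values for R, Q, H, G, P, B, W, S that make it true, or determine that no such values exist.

R = False, Q = False, H = True, G = False, P = True, B = True, W = False, S = False

Try R = True:
  (¬Q ∨ ¬R) forces Q = False.
  (P ∨ Q) forces P = True.
  clause (¬P ∨ ¬R) is falsified — backtrack.
So R = False.
  then (¬G ∨ R) forces G = False.
Set Q = False.
  then (P ∨ Q) forces P = True.
  then (Q ∨ ¬S) forces S = False.
  then (B ∨ R ∨ S) forces B = True.
Set H = True.
Set W = False.
All clauses satisfied.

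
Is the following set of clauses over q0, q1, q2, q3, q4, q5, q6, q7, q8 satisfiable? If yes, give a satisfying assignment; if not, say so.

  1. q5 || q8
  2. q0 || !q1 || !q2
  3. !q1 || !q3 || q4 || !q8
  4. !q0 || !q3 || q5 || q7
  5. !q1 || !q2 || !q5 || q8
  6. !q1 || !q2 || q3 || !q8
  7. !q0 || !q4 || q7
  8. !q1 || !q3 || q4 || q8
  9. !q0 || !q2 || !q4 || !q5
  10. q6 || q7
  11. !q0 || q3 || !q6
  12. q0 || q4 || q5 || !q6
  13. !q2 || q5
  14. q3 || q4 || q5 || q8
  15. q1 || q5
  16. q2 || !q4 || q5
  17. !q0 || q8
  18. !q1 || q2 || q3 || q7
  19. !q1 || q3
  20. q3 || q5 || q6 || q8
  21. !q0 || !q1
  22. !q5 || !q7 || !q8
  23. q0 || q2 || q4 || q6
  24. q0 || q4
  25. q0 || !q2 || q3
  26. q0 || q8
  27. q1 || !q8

q0=F; q1=T; q2=F; q3=T; q4=T; q5=T; q6=T; q7=F; q8=T

Try q0 = True:
  (!q0 || q8) forces q8 = True.
  (!q0 || !q1) forces q1 = False.
  clause (q1 || !q8) is falsified — backtrack.
So q0 = False.
  then (q0 || q4) forces q4 = True.
  then (q0 || q8) forces q8 = True.
  then (q1 || !q8) forces q1 = True.
  then (q0 || !q1 || !q2) forces q2 = False.
  then (q2 || !q4 || q5) forces q5 = True.
  then (!q1 || q3) forces q3 = True.
  then (!q5 || !q7 || !q8) forces q7 = False.
  then (q6 || q7) forces q6 = True.
All clauses satisfied.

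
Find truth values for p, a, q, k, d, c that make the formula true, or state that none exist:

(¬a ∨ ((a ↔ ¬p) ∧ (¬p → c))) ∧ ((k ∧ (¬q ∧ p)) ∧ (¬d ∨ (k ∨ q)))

p = True, a = False, q = False, k = True, d = True, c = True

  ¬a ∨ ((a ↔ ¬p) ∧ (¬p → c)) = True
    ¬a = True
    (a ↔ ¬p) ∧ (¬p → c) = True
      a ↔ ¬p = True
        ¬p = False
      ¬p → c = True
        ¬p = False
  (k ∧ (¬q ∧ p)) ∧ (¬d ∨ (k ∨ q)) = True
    k ∧ (¬q ∧ p) = True
      ¬q ∧ p = True
        ¬q = True
    ¬d ∨ (k ∨ q) = True
      ¬d = False
      k ∨ q = True
Both conjuncts True, so the formula holds.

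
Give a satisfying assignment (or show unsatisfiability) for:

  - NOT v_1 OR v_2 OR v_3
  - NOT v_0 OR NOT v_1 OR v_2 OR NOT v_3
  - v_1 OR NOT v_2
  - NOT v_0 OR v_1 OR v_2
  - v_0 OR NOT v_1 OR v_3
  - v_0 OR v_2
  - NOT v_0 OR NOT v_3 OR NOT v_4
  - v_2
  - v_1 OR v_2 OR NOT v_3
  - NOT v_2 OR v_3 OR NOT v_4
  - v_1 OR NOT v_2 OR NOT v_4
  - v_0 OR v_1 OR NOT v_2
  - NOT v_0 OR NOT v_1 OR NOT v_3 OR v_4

Unit clause (v_2) forces v_2 = True.
In (v_1 OR NOT v_2) only v_1 is left, so v_1 = True.
Set v_0 = False.
  then (v_0 OR NOT v_1 OR v_3) forces v_3 = True.
Set v_4 = False.
All clauses satisfied.

v_0 = False; v_1 = True; v_2 = True; v_3 = True; v_4 = False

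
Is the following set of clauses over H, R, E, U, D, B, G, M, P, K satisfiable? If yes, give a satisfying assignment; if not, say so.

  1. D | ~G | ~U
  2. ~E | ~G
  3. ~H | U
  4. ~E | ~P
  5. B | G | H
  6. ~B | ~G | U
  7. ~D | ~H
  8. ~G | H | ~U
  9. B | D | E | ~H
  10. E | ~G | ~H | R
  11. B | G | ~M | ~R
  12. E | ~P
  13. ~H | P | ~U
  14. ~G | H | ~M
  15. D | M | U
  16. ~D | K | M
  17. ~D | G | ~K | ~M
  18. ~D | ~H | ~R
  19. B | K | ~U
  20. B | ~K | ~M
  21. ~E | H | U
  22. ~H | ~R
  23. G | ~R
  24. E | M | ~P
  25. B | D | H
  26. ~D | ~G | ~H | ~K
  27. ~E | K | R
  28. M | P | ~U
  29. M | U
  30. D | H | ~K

H: False; R: False; E: False; U: True; D: True; B: True; G: False; M: True; P: False; K: False

Set H = False.
Set R = False.
Set E = False.
  then (E | ~P) forces P = False.
Set U = True.
  then (~G | H | ~U) forces G = False.
  then (M | P | ~U) forces M = True.
  then (B | G | H) forces B = True.
Set D = True.
  then (~D | G | ~K | ~M) forces K = False.
All clauses satisfied.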